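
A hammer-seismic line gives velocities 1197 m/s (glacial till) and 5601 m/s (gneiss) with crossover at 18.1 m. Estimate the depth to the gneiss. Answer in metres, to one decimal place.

h = (x_cross/2)·√((V₂−V₁)/(V₂+V₁)).
(V₂−V₁)/(V₂+V₁) = (5601−1197)/(5601+1197) = 0.6478; √ = 0.8049.
h = (18.1/2)·0.8049 = 7.28 m.

7.3 m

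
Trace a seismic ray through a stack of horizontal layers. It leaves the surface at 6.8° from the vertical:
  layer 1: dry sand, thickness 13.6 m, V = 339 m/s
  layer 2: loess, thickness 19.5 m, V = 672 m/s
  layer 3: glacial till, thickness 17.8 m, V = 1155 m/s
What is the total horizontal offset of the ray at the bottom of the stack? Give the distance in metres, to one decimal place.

Apply Snell's law at each interface; in layer i the horizontal offset is hᵢ·tan θᵢ.
Layer 1: θ = 6.80°; offset = 13.6·tan 6.80° = 1.622 m.
Layer 2: sin θ = 672·sin 6.8°/339 = 0.2347, θ = 13.57°; offset = 19.5·tan 13.57° = 4.708 m.
Layer 3: sin θ = 1155·sin 6.8°/339 = 0.4034, θ = 23.79°; offset = 17.8·tan 23.79° = 7.848 m.
Summing the layer offsets gives 14.178 m.

14.2 m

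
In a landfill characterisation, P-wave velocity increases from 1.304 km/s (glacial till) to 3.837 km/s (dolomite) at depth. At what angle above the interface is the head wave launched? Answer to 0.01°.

70.13°

Critical incidence: sin θ_c = V₁/V₂ = 1.304/3.837 = 0.3398.
θ_c = arcsin 0.3398 = 19.87°.
Measured from the interface: 90° − 19.87° = 70.13°.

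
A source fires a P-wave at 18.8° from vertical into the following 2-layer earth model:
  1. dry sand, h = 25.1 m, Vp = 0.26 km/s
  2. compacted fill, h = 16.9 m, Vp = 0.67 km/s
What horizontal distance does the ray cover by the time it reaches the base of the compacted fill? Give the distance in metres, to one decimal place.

33.7 m

Apply Snell's law at each interface; in layer i the horizontal offset is hᵢ·tan θᵢ.
Layer 1: θ = 18.80°; offset = 25.1·tan 18.80° = 8.545 m.
Layer 2: sin θ = 0.67·sin 18.8°/0.26 = 0.8305, θ = 56.15°; offset = 16.9·tan 56.15° = 25.193 m.
Total horizontal offset = 33.738 m.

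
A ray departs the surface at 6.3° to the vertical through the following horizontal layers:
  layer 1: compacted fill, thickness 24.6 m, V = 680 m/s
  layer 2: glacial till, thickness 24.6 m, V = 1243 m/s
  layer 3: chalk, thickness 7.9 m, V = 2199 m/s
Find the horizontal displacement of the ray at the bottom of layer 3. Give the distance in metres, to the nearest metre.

p = sin θ₁/V₁ = sin 6.3°/680 = 1.6137e-04 s/m is conserved through the stack.
Layer 1: θ = 6.30°; offset = 24.6·tan 6.30° = 2.716 m.
Layer 2: sin θ = p·1243 = 0.2006 → θ = 11.57°; offset = 24.6·tan 11.57° = 5.037 m.
Layer 3: sin θ = p·2199 = 0.3549 → θ = 20.78°; offset = 7.9·tan 20.78° = 2.999 m.
Summing the layer offsets gives 10.751 m.

11 m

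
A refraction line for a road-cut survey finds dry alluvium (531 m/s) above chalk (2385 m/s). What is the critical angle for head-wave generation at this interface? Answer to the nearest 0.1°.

Critical incidence: sin θ_c = V₁/V₂ = 531/2385 = 0.2226.
θ_c = arcsin 0.2226 = 12.86°.

12.9°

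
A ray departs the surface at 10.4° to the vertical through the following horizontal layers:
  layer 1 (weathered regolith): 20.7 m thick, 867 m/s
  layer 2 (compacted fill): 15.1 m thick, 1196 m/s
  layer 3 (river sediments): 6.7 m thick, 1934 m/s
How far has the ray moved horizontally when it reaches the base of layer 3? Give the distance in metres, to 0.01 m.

10.63 m

Apply Snell's law at each interface; in layer i the horizontal offset is hᵢ·tan θᵢ.
Layer 1: θ = 10.40°; offset = 20.7·tan 10.40° = 3.7992 m.
Layer 2: sin θ = 1196·sin 10.4°/867 = 0.2490, θ = 14.42°; offset = 15.1·tan 14.42° = 3.8825 m.
Layer 3: sin θ = 1934·sin 10.4°/867 = 0.4027, θ = 23.75°; offset = 6.7·tan 23.75° = 2.9475 m.
Summing the layer offsets gives 10.6292 m.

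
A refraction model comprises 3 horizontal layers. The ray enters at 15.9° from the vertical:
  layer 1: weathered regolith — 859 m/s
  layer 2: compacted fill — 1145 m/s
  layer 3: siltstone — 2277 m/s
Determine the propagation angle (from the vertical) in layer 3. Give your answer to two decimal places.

Snell's law across each interface conserves sin θ / V, so sin θ_3 = V_3·sin θ₁/V₁.
sin θ_3 = 2277 × sin 15.9° / 859 = 0.7262.
θ_3 = 46.57° from the vertical.

46.57°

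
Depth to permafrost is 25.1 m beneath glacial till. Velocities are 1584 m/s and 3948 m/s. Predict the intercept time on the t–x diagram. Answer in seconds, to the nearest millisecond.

tᵢ = 2h·√(V₂²−V₁²)/(V₁V₂).
√(V₂²−V₁²) = √(3948²−1584²) = 3616.3 m/s.
tᵢ = 2·25.1·3616.3/(1584·3948) = 0.02903 s.

0.029 s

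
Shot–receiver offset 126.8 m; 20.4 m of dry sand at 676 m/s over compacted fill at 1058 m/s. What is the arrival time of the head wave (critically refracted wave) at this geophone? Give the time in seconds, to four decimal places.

θ_c = arcsin(V₁/V₂) = arcsin(676/1058) = 39.71°, cos θ_c = 0.7693.
Intercept time tᵢ = 2h cos θ_c / V₁ = 2·20.4·0.7693/676 = 0.04643 s.
t = x/V₂ + tᵢ = 126.8/1058 + 0.04643 = 0.16628 s.

0.1663 s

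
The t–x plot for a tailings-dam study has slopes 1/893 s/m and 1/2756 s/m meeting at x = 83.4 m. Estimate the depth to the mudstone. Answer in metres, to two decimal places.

h = (x_cross/2)·√((V₂−V₁)/(V₂+V₁)).
(V₂−V₁)/(V₂+V₁) = (2756−893)/(2756+893) = 0.5106; √ = 0.7145.
h = (83.4/2)·0.7145 = 29.80 m.

29.80 m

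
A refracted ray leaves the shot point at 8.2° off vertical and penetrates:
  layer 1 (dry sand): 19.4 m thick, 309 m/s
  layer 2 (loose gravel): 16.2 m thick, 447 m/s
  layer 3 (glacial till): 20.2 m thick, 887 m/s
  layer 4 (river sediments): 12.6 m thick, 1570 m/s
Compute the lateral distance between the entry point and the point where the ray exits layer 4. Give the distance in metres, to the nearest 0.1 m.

p = sin θ₁/V₁ = sin 8.2°/309 = 4.6158e-04 s/m is conserved through the stack.
Layer 1: θ = 8.20°; offset = 19.4·tan 8.20° = 2.796 m.
Layer 2: sin θ = p·447 = 0.2063 → θ = 11.91°; offset = 16.2·tan 11.91° = 3.416 m.
Layer 3: sin θ = p·887 = 0.4094 → θ = 24.17°; offset = 20.2·tan 24.17° = 9.065 m.
Layer 4: sin θ = p·1570 = 0.7247 → θ = 46.44°; offset = 12.6·tan 46.44° = 13.251 m.
Total horizontal offset = 28.528 m.

28.5 m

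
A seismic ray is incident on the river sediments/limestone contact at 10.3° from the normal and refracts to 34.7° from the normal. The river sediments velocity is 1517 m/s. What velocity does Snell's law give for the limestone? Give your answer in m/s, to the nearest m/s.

4830 m/s

Snell's law: sin 10.3°/V₁ = sin 34.7°/V₂.
V₂ = V₁·sin 34.7°/sin 10.3° = 1517 × 3.1839 = 4829.90 m/s.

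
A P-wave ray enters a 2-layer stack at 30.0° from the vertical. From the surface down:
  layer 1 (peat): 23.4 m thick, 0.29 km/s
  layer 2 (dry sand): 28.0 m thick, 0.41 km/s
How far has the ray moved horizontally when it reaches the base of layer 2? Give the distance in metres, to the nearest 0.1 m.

41.5 m

p = sin θ₁/V₁ = sin 30.0°/0.29 = 1.7241e+00 s/km is conserved through the stack.
Layer 1: θ = 30.00°; offset = 23.4·tan 30.00° = 13.510 m.
Layer 2: sin θ = p·0.41 = 0.7069 → θ = 44.98°; offset = 28.0·tan 44.98° = 27.983 m.
Total horizontal offset = 41.493 m.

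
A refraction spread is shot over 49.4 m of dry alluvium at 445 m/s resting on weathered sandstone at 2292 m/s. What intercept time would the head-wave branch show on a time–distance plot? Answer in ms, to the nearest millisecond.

218 ms

θ_c = arcsin(V₁/V₂) = arcsin(445/2292) = 11.20°; cos θ_c = 0.9810.
tᵢ = 2h·cos θ_c / V₁ = 2·49.4·0.9810 / 445 = 0.21780 s.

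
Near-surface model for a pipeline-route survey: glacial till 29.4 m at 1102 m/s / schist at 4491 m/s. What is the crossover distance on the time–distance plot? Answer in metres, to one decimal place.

θ_c = arcsin(1102/4491) = 14.20°, so cos θ_c = 0.9694 and tᵢ = 2h cos θ_c/V₁ = 0.0517 s.
At crossover x/V₁ = x/V₂ + tᵢ ⇒ x = tᵢ/(1/V₁ − 1/V₂) = 0.05173/(9.0744e-04 − 2.2267e-04) = 75.54 m.

75.5 m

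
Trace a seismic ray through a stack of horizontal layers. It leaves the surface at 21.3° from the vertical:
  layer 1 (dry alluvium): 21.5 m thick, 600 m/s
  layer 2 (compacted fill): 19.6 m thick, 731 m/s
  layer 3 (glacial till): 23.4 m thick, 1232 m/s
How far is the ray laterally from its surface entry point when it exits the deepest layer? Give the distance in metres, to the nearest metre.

Apply Snell's law at each interface; in layer i the horizontal offset is hᵢ·tan θᵢ.
Layer 1: θ = 21.30°; offset = 21.5·tan 21.30° = 8.382 m.
Layer 2: sin θ = 731·sin 21.3°/600 = 0.4426, θ = 26.27°; offset = 19.6·tan 26.27° = 9.673 m.
Layer 3: sin θ = 1232·sin 21.3°/600 = 0.7459, θ = 48.23°; offset = 23.4·tan 48.23° = 26.203 m.
Σ offsets = 44.259 m.

44 m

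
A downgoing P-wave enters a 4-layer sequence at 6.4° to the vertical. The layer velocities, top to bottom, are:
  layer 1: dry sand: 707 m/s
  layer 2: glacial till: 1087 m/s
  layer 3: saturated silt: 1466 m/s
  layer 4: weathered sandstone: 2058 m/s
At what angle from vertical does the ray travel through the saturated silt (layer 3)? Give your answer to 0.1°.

13.4°

Snell's law across each interface conserves sin θ / V, so sin θ_3 = V_3·sin θ₁/V₁.
sin θ_3 = 1466 × sin 6.4° / 707 = 0.2311.
θ_3 = arcsin 0.2311 = 13.36°.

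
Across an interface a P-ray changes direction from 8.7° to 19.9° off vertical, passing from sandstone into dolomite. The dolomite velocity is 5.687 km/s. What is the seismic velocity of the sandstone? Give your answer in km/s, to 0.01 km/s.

2.53 km/s

sin 8.7° = 0.1513; sin 19.9° = 0.3404.
V₁ = V₂·(sin θ₁/sin θ₂) = 5.687·(0.1513/0.3404) = 2.53 km/s.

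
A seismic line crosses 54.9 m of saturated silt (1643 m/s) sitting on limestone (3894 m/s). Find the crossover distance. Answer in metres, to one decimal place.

x_cross = 2h·√((V₂+V₁)/(V₂−V₁)).
(V₂+V₁)/(V₂−V₁) = (3894+1643)/(3894−1643) = 2.4598; √ = 1.5684.
x_cross = 2·54.9·1.5684 = 172.21 m.

172.2 m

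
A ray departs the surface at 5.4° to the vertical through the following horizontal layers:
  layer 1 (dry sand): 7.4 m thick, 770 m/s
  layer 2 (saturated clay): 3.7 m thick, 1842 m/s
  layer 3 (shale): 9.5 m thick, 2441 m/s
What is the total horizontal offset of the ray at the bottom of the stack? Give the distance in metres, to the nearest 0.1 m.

4.5 m

Apply Snell's law at each interface; in layer i the horizontal offset is hᵢ·tan θᵢ.
Layer 1: θ = 5.40°; offset = 7.4·tan 5.40° = 0.700 m.
Layer 2: sin θ = 1842·sin 5.4°/770 = 0.2251, θ = 13.01°; offset = 3.7·tan 13.01° = 0.855 m.
Layer 3: sin θ = 2441·sin 5.4°/770 = 0.2983, θ = 17.36°; offset = 9.5·tan 17.36° = 2.969 m.
Summing the layer offsets gives 4.524 m.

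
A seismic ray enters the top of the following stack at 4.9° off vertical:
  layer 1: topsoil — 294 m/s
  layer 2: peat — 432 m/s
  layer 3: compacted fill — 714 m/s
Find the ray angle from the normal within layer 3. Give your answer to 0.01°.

Snell's law across each interface conserves sin θ / V, so sin θ_3 = V_3·sin θ₁/V₁.
sin θ_3 = 714 × sin 4.9° / 294 = 0.2074.
θ_3 = arcsin 0.2074 = 11.97°.

11.97°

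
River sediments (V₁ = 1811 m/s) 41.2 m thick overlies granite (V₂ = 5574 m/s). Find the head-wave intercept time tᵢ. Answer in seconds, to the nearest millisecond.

θ_c = arcsin(V₁/V₂) = arcsin(1811/5574) = 18.96°; cos θ_c = 0.9457.
tᵢ = 2h·cos θ_c / V₁ = 2·41.2·0.9457 / 1811 = 0.04303 s.

0.043 s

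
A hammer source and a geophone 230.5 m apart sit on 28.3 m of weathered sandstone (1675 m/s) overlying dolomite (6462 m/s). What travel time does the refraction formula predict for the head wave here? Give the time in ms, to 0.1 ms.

θ_c = arcsin(V₁/V₂) = arcsin(1675/6462) = 15.02°, cos θ_c = 0.9658.
Intercept time tᵢ = 2h cos θ_c / V₁ = 2·28.3·0.9658/1675 = 0.03264 s.
t = x/V₂ + tᵢ = 230.5/6462 + 0.03264 = 0.06831 s.

68.3 ms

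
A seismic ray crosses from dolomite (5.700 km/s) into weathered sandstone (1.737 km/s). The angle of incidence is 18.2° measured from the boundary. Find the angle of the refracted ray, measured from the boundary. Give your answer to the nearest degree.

Angle from the normal: 90° − 18.2° = 71.8°.
Snell's law: sin θ₂ = (V₂/V₁)·sin θ₁ = (1.737/5.700)·sin 71.8° = 0.2895.
θ₂ = arcsin 0.2895 = 16.83° from the normal.
From the interface: 90° − 16.83° = 73.17°.

73°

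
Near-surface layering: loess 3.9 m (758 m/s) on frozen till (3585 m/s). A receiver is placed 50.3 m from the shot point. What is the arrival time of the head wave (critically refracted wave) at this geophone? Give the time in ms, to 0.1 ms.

θ_c = arcsin(V₁/V₂) = arcsin(758/3585) = 12.21°, cos θ_c = 0.9774.
Intercept time tᵢ = 2h cos θ_c / V₁ = 2·3.9·0.9774/758 = 0.01006 s.
t = x/V₂ + tᵢ = 50.3/3585 + 0.01006 = 0.02409 s.

24.1 ms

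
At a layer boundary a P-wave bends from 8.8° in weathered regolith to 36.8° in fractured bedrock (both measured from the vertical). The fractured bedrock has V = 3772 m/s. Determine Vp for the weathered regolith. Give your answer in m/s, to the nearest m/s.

sin 8.8° = 0.1530; sin 36.8° = 0.5990.
V₁ = V₂·(sin θ₁/sin θ₂) = 3772·(0.1530/0.5990) = 963.34 m/s.

963 m/s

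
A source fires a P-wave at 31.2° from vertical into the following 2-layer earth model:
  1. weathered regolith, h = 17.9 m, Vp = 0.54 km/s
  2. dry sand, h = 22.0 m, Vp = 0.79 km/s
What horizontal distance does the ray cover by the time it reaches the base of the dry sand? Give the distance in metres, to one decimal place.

36.4 m

p = sin θ₁/V₁ = sin 31.2°/0.54 = 9.5931e-01 s/km is conserved through the stack.
Layer 1: θ = 31.20°; offset = 17.9·tan 31.20° = 10.841 m.
Layer 2: sin θ = p·0.79 = 0.7579 → θ = 49.28°; offset = 22.0·tan 49.28° = 25.555 m.
Total horizontal offset = 36.396 m.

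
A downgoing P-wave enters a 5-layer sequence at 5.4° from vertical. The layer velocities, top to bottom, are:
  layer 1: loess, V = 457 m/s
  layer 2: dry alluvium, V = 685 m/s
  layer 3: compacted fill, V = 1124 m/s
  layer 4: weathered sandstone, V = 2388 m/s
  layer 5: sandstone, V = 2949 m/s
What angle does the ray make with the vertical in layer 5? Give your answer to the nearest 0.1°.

37.4°

Snell's law across each interface conserves sin θ / V, so sin θ_5 = V_5·sin θ₁/V₁.
sin θ_5 = 2949 × sin 5.4° / 457 = 0.6073.
θ_5 = 37.39° from the vertical.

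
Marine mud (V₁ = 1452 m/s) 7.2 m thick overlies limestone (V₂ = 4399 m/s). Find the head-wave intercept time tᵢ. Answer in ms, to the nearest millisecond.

tᵢ = 2h·√(V₂²−V₁²)/(V₁V₂).
√(V₂²−V₁²) = √(4399²−1452²) = 4152.5 m/s.
tᵢ = 2·7.2·4152.5/(1452·4399) = 0.00936 s.

9 ms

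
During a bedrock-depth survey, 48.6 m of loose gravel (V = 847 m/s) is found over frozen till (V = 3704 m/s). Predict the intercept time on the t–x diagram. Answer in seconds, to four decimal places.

0.1117 s

tᵢ = 2h·√(V₂²−V₁²)/(V₁V₂).
√(V₂²−V₁²) = √(3704²−847²) = 3605.9 m/s.
tᵢ = 2·48.6·3605.9/(847·3704) = 0.11172 s.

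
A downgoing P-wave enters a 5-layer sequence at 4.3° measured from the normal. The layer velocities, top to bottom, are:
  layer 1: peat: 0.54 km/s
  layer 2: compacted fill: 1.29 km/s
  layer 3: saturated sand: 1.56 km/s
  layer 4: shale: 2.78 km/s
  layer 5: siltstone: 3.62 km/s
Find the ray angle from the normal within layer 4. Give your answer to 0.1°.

22.7°

Ray parameter p = sin 4.3° / 0.54 = 1.3885e-01 s/km.
sin θ_4 = p·V_4 = 1.3885e-01 × 2.78 = 0.3860.
θ_4 = 22.71° from the vertical.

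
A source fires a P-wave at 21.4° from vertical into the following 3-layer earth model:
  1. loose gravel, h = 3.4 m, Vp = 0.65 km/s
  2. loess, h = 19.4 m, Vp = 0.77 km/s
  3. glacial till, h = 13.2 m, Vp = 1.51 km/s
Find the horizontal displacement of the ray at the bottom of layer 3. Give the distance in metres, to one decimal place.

Apply Snell's law at each interface; in layer i the horizontal offset is hᵢ·tan θᵢ.
Layer 1: θ = 21.40°; offset = 3.4·tan 21.40° = 1.332 m.
Layer 2: sin θ = 0.77·sin 21.4°/0.65 = 0.4322, θ = 25.61°; offset = 19.4·tan 25.61° = 9.299 m.
Layer 3: sin θ = 1.51·sin 21.4°/0.65 = 0.8476, θ = 57.96°; offset = 13.2·tan 57.96° = 21.088 m.
Σ offsets = 31.719 m.

31.7 m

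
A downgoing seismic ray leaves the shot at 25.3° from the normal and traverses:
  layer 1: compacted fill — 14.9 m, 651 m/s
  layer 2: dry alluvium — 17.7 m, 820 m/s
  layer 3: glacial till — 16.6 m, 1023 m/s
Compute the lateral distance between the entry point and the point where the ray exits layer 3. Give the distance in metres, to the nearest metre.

33 m

Ray parameter p = sin 25.3° / 651 m/s = 6.5646e-04 s/m.
Layer 1: θ = 25.30°; offset = 14.9·tan 25.30° = 7.043 m.
Layer 2: sin θ = p·820 = 0.5383 → θ = 32.57°; offset = 17.7·tan 32.57° = 11.306 m.
Layer 3: sin θ = p·1023 = 0.6716 → θ = 42.19°; offset = 16.6·tan 42.19° = 15.046 m.
Summing the layer offsets gives 33.394 m.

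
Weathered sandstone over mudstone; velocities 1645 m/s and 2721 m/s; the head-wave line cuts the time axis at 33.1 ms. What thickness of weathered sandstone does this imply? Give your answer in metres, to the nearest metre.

θ_c = arcsin(1645/2721) = 37.20°; cos θ_c = 0.7966.
tᵢ = 2h cos θ_c/V₁ ⇒ h = tᵢ·V₁/(2 cos θ_c) = 0.0331·1645/(2·0.7966) = 34.18 m.

34 m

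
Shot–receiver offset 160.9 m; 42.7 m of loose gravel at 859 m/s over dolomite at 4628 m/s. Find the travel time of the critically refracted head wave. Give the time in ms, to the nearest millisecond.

t = x/V₂ + 2h·√(V₂²−V₁²)/(V₁V₂).
√(V₂²−V₁²) = √(4628²−859²) = 4547.6 m/s; delay term = 2·42.7·4547.6/(859·4628) = 0.09769 s.
t = 160.9/4628 + 0.09769 = 0.13246 s.

132 ms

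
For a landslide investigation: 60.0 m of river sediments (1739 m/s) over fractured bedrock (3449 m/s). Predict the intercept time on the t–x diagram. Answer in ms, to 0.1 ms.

θ_c = arcsin(V₁/V₂) = arcsin(1739/3449) = 30.28°; cos θ_c = 0.8636.
tᵢ = 2h·cos θ_c / V₁ = 2·60.0·0.8636 / 1739 = 0.05959 s.

59.6 ms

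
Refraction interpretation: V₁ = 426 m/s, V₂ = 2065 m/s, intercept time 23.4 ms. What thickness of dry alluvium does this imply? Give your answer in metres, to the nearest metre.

θ_c = arcsin(426/2065) = 11.91°; cos θ_c = 0.9785.
tᵢ = 2h cos θ_c/V₁ ⇒ h = tᵢ·V₁/(2 cos θ_c) = 0.0234·426/(2·0.9785) = 5.09 m.

5 m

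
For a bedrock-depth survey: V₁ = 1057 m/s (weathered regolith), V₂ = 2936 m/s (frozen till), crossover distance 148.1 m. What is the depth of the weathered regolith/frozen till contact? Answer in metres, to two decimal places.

50.80 m

h = (x_cross/2)·√((V₂−V₁)/(V₂+V₁)).
(V₂−V₁)/(V₂+V₁) = (2936−1057)/(2936+1057) = 0.4706; √ = 0.6860.
h = (148.1/2)·0.6860 = 50.80 m.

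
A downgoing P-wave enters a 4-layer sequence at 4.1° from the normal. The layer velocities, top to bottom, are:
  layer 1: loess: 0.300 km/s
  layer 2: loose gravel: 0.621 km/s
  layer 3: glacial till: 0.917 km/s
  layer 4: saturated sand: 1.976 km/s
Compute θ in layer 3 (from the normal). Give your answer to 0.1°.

Snell's law across each interface conserves sin θ / V, so sin θ_3 = V_3·sin θ₁/V₁.
sin θ_3 = 0.917 × sin 4.1° / 0.300 = 0.2185.
θ_3 = arcsin 0.2185 = 12.62°.

12.6°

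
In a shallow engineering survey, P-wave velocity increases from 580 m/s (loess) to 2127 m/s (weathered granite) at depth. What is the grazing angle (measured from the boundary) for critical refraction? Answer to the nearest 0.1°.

74.2°

At critical incidence the refracted ray runs along the interface (θ₂ = 90°), so sin θ_c = V₁/V₂.
θ_c = arcsin(580/2127) = arcsin 0.2727 = 15.82°.
Measured from the interface: 90° − 15.82° = 74.18°.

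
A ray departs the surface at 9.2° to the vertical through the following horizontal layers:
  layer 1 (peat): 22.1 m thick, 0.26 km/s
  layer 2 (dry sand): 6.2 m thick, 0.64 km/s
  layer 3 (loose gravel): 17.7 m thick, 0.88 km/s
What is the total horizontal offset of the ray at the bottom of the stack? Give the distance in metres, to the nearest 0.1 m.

Apply Snell's law at each interface; in layer i the horizontal offset is hᵢ·tan θᵢ.
Layer 1: θ = 9.20°; offset = 22.1·tan 9.20° = 3.579 m.
Layer 2: sin θ = 0.64·sin 9.2°/0.26 = 0.3936, θ = 23.18°; offset = 6.2·tan 23.18° = 2.654 m.
Layer 3: sin θ = 0.88·sin 9.2°/0.26 = 0.5411, θ = 32.76°; offset = 17.7·tan 32.76° = 11.390 m.
Total horizontal offset = 17.623 m.

17.6 m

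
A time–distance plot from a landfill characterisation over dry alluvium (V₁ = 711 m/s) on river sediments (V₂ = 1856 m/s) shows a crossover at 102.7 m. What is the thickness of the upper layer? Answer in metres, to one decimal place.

h = (x_cross/2)·√((V₂−V₁)/(V₂+V₁)).
(V₂−V₁)/(V₂+V₁) = (1856−711)/(1856+711) = 0.4460; √ = 0.6679.
h = (102.7/2)·0.6679 = 34.29 m.

34.3 m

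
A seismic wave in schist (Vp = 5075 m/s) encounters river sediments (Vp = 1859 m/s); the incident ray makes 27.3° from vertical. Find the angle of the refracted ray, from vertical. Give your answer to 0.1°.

9.7°

Snell's law: sin θ₂ = (V₂/V₁)·sin θ₁ = (1859/5075)·sin 27.3° = 0.1680.
θ₂ = sin⁻¹(0.1680) = 9.67° (from vertical).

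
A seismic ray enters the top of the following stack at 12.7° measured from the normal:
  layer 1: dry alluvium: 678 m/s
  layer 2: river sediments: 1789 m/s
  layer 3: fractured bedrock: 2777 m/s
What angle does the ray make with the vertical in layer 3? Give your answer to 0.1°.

64.2°

Ray parameter p = sin 12.7° / 678 = 3.2426e-04 s/m.
sin θ_3 = p·V_3 = 3.2426e-04 × 2777 = 0.9005.
θ_3 = 64.22° from the vertical.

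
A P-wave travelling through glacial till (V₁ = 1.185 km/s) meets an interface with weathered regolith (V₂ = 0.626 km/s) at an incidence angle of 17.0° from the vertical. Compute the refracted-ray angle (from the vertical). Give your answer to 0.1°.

8.9°

sin θ₁/V₁ = sin θ₂/V₂ ⇒ sin θ₂ = 0.626·sin 17.0°/1.185 = 0.626·0.2924/1.185 = 0.1545.
θ₂ = arcsin 0.1545 = 8.88° from the normal.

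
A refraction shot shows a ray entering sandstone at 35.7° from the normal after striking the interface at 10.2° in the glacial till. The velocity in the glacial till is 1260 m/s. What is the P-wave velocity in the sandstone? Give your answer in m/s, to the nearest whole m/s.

4152 m/s

sin 10.2° = 0.1771; sin 35.7° = 0.5835.
V₂ = V₁·(sin θ₂/sin θ₁) = 1260·(0.5835/0.1771) = 4152.03 m/s.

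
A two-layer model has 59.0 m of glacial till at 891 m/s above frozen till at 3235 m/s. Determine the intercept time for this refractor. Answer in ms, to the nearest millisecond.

θ_c = arcsin(V₁/V₂) = arcsin(891/3235) = 15.99°; cos θ_c = 0.9613.
tᵢ = 2h·cos θ_c / V₁ = 2·59.0·0.9613 / 891 = 0.12731 s.

127 ms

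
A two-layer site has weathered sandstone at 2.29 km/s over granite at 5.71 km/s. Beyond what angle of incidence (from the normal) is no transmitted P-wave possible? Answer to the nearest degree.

Critical incidence: sin θ_c = V₁/V₂ = 2.29/5.71 = 0.4011.
θ_c = arcsin 0.4011 = 23.64°.

24°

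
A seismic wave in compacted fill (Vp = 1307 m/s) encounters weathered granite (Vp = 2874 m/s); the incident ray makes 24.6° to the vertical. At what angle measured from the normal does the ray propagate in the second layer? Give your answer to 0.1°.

66.3°

sin θ₁/V₁ = sin θ₂/V₂ ⇒ sin θ₂ = 2874·sin 24.6°/1307 = 2874·0.4163/1307 = 0.9154.
θ₂ = arcsin 0.9154 = 66.26° from the normal.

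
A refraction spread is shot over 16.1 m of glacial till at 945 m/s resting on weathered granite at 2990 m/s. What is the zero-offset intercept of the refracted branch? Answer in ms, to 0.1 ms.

32.3 ms

tᵢ = 2h·√(V₂²−V₁²)/(V₁V₂).
√(V₂²−V₁²) = √(2990²−945²) = 2836.7 m/s.
tᵢ = 2·16.1·2836.7/(945·2990) = 0.03233 s.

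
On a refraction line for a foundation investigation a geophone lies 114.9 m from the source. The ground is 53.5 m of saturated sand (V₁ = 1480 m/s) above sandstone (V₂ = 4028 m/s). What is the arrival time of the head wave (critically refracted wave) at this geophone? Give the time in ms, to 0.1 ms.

θ_c = arcsin(V₁/V₂) = arcsin(1480/4028) = 21.56°, cos θ_c = 0.9301.
Intercept time tᵢ = 2h cos θ_c / V₁ = 2·53.5·0.9301/1480 = 0.06724 s.
t = x/V₂ + tᵢ = 114.9/4028 + 0.06724 = 0.09577 s.

95.8 ms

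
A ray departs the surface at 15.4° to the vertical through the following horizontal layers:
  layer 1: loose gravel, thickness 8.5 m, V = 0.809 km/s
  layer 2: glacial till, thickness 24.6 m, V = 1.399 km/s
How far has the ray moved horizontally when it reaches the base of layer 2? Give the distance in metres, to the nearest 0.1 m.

Apply Snell's law at each interface; in layer i the horizontal offset is hᵢ·tan θᵢ.
Layer 1: θ = 15.40°; offset = 8.5·tan 15.40° = 2.341 m.
Layer 2: sin θ = 1.399·sin 15.4°/0.809 = 0.4592, θ = 27.34°; offset = 24.6·tan 27.34° = 12.717 m.
Summing the layer offsets gives 15.058 m.

15.1 m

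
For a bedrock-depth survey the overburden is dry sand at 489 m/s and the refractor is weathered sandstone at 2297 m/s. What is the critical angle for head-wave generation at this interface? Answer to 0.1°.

12.3°

At critical incidence the refracted ray runs along the interface (θ₂ = 90°), so sin θ_c = V₁/V₂.
θ_c = arcsin(489/2297) = arcsin 0.2129 = 12.29°.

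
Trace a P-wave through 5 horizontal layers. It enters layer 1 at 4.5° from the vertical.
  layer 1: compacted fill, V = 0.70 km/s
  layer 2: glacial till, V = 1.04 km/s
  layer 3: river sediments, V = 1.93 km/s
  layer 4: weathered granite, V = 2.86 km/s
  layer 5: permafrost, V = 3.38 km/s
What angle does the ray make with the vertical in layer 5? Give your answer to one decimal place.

22.3°

Snell's law across each interface conserves sin θ / V, so sin θ_5 = V_5·sin θ₁/V₁.
sin θ_5 = 3.38 × sin 4.5° / 0.70 = 0.3788.
θ_5 = arcsin 0.3788 = 22.26°.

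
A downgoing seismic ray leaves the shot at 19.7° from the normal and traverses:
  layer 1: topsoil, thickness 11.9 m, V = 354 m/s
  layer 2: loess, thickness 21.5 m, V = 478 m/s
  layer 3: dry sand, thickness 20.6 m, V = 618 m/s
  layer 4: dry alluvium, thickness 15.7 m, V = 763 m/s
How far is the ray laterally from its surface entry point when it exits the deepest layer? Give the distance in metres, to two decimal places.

46.85 m

Apply Snell's law at each interface; in layer i the horizontal offset is hᵢ·tan θᵢ.
Layer 1: θ = 19.70°; offset = 11.9·tan 19.70° = 4.2608 m.
Layer 2: sin θ = 478·sin 19.7°/354 = 0.4552, θ = 27.08°; offset = 21.5·tan 27.08° = 10.9908 m.
Layer 3: sin θ = 618·sin 19.7°/354 = 0.5885, θ = 36.05°; offset = 20.6·tan 36.05° = 14.9942 m.
Layer 4: sin θ = 763·sin 19.7°/354 = 0.7266, θ = 46.60°; offset = 15.7·tan 46.60° = 16.6018 m.
Σ offsets = 46.8475 m.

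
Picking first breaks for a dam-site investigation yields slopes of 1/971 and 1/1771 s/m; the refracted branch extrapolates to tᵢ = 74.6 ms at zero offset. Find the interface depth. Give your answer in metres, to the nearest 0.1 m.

43.3 m

h = tᵢ·V₁·V₂ / (2·√(V₂²−V₁²)).
√(V₂²−V₁²) = √(1771² − 971²) = 1481.1 m/s.
h = 0.0746 s × 971 × 1771 / (2 × 1481.1) = 43.31 m.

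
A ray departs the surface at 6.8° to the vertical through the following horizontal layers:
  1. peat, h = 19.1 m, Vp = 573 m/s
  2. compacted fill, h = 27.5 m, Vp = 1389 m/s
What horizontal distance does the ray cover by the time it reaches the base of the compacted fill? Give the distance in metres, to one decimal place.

10.5 m

p = sin θ₁/V₁ = sin 6.8°/573 = 2.0664e-04 s/m is conserved through the stack.
Layer 1: θ = 6.80°; offset = 19.1·tan 6.80° = 2.278 m.
Layer 2: sin θ = p·1389 = 0.2870 → θ = 16.68°; offset = 27.5·tan 16.68° = 8.240 m.
Summing the layer offsets gives 10.517 m.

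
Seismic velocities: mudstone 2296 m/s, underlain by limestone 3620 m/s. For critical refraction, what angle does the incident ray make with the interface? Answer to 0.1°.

Critical incidence: sin θ_c = V₁/V₂ = 2296/3620 = 0.6343.
θ_c = arcsin 0.6343 = 39.36°.
Measured from the interface: 90° − 39.36° = 50.64°.

50.6°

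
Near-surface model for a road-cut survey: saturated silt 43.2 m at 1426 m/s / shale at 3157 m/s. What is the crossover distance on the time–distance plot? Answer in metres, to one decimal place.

θ_c = arcsin(1426/3157) = 26.85°, so cos θ_c = 0.8922 and tᵢ = 2h cos θ_c/V₁ = 0.0541 s.
At crossover x/V₁ = x/V₂ + tᵢ ⇒ x = tᵢ/(1/V₁ − 1/V₂) = 0.05406/(7.0126e-04 − 3.1676e-04) = 140.59 m.

140.6 m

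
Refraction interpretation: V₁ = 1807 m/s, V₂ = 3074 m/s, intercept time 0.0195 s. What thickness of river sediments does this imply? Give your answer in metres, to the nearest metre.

22 m

θ_c = arcsin(1807/3074) = 36.00°; cos θ_c = 0.8090.
tᵢ = 2h cos θ_c/V₁ ⇒ h = tᵢ·V₁/(2 cos θ_c) = 0.0195·1807/(2·0.8090) = 21.78 m.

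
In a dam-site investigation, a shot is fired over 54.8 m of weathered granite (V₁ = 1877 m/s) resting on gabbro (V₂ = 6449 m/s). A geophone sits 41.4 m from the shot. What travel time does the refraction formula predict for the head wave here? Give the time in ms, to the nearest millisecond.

62 ms

t = x/V₂ + 2h·√(V₂²−V₁²)/(V₁V₂).
√(V₂²−V₁²) = √(6449²−1877²) = 6169.8 m/s; delay term = 2·54.8·6169.8/(1877·6449) = 0.05586 s.
t = 41.4/6449 + 0.05586 = 0.06228 s.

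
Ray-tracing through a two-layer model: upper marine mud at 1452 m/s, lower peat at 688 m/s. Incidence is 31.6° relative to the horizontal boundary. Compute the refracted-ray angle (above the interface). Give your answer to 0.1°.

Convert to the normal: θ₁ = 90° − 31.6° = 58.4°.
sin θ₁/V₁ = sin θ₂/V₂ ⇒ sin θ₂ = 688·sin 58.4°/1452 = 688·0.8517/1452 = 0.4036.
θ₂ = sin⁻¹(0.4036) = 23.80° (from vertical).
From the interface: 90° − 23.80° = 66.20°.

66.2°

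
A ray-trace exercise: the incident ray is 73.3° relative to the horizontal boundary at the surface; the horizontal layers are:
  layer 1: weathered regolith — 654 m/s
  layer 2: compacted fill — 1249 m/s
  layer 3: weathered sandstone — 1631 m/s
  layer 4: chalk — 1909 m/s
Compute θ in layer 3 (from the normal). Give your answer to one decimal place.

From the normal: θ₁ = 90° − 73.3° = 16.7°.
Snell's law across each interface conserves sin θ / V, so sin θ_3 = V_3·sin θ₁/V₁.
sin θ_3 = 1631 × sin 16.7° / 654 = 0.7166.
θ_3 = arcsin 0.7166 = 45.78°.

45.8°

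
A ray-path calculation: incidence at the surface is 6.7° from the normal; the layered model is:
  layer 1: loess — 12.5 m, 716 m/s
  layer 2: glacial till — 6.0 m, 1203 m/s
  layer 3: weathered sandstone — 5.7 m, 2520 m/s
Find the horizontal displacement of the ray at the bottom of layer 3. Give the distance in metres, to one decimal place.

5.2 m

Apply Snell's law at each interface; in layer i the horizontal offset is hᵢ·tan θᵢ.
Layer 1: θ = 6.70°; offset = 12.5·tan 6.70° = 1.468 m.
Layer 2: sin θ = 1203·sin 6.7°/716 = 0.1960, θ = 11.30°; offset = 6.0·tan 11.30° = 1.199 m.
Layer 3: sin θ = 2520·sin 6.7°/716 = 0.4106, θ = 24.24°; offset = 5.7·tan 24.24° = 2.567 m.
Summing the layer offsets gives 5.235 m.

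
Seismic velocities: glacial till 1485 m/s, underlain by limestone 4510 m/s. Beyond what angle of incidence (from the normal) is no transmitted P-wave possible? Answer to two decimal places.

19.22°

Critical incidence: sin θ_c = V₁/V₂ = 1485/4510 = 0.3293.
θ_c = arcsin 0.3293 = 19.22°.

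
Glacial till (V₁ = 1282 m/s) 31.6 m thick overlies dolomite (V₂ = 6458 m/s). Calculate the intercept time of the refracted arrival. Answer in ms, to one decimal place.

θ_c = arcsin(V₁/V₂) = arcsin(1282/6458) = 11.45°; cos θ_c = 0.9801.
tᵢ = 2h·cos θ_c / V₁ = 2·31.6·0.9801 / 1282 = 0.04832 s.

48.3 ms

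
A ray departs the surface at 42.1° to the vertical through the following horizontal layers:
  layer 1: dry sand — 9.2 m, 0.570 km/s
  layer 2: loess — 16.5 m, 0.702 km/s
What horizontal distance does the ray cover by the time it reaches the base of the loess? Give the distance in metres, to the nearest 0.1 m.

32.5 m

Ray parameter p = sin 42.1° / 0.570 km/s = 1.1762e+00 s/km.
Layer 1: θ = 42.10°; offset = 9.2·tan 42.10° = 8.313 m.
Layer 2: sin θ = p·0.702 = 0.8257 → θ = 55.66°; offset = 16.5·tan 55.66° = 24.150 m.
Total horizontal offset = 32.463 m.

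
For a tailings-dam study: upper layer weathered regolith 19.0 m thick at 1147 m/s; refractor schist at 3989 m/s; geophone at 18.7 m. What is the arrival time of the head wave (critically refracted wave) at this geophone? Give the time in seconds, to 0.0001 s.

θ_c = arcsin(V₁/V₂) = arcsin(1147/3989) = 16.71°, cos θ_c = 0.9578.
Intercept time tᵢ = 2h cos θ_c / V₁ = 2·19.0·0.9578/1147 = 0.03173 s.
t = x/V₂ + tᵢ = 18.7/3989 + 0.03173 = 0.03642 s.

0.0364 s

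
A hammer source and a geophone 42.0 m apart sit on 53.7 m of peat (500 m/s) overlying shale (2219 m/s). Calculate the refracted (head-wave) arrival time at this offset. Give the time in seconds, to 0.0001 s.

0.2282 s

θ_c = arcsin(V₁/V₂) = arcsin(500/2219) = 13.02°, cos θ_c = 0.9743.
Intercept time tᵢ = 2h cos θ_c / V₁ = 2·53.7·0.9743/500 = 0.20928 s.
t = x/V₂ + tᵢ = 42.0/2219 + 0.20928 = 0.22820 s.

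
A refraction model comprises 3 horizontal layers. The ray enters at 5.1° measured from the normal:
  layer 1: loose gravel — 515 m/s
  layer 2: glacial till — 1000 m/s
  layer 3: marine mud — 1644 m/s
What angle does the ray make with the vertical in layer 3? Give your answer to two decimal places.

Ray parameter p = sin 5.1° / 515 = 1.7261e-04 s/m.
sin θ_3 = p·V_3 = 1.7261e-04 × 1644 = 0.2838.
θ_3 = arcsin 0.2838 = 16.49°.

16.49°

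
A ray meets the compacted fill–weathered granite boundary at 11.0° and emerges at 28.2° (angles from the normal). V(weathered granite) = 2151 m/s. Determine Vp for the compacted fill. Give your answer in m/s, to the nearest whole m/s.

869 m/s

Snell's law: sin 11.0°/V₁ = sin 28.2°/V₂.
V₁ = V₂·sin 11.0°/sin 28.2° = 2151 × 0.4038 = 868.54 m/s.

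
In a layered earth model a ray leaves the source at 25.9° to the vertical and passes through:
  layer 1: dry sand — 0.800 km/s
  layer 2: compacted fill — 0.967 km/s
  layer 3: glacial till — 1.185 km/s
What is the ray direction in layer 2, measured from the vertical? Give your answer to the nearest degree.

Snell's law across each interface conserves sin θ / V, so sin θ_2 = V_2·sin θ₁/V₁.
sin θ_2 = 0.967 × sin 25.9° / 0.800 = 0.5280.
θ_2 = arcsin 0.5280 = 31.87°.

32°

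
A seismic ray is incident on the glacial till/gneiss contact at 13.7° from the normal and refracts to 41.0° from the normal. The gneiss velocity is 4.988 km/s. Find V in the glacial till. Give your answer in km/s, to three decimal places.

Snell's law: sin 13.7°/V₁ = sin 41.0°/V₂.
V₁ = V₂·sin 13.7°/sin 41.0° = 4.988 × 0.3610 = 1.801 km/s.

1.801 km/s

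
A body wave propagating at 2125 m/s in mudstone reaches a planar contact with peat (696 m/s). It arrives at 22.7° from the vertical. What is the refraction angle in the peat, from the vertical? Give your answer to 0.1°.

7.3°

sin θ₁/V₁ = sin θ₂/V₂ ⇒ sin θ₂ = 696·sin 22.7°/2125 = 696·0.3859/2125 = 0.1264.
θ₂ = sin⁻¹(0.1264) = 7.26° (from vertical).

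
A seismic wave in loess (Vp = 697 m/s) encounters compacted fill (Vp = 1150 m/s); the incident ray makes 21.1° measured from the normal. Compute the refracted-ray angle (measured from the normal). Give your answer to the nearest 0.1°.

sin θ₁/V₁ = sin θ₂/V₂ ⇒ sin θ₂ = 1150·sin 21.1°/697 = 1150·0.3600/697 = 0.5940.
θ₂ = arcsin 0.5940 = 36.44° from the normal.

36.4°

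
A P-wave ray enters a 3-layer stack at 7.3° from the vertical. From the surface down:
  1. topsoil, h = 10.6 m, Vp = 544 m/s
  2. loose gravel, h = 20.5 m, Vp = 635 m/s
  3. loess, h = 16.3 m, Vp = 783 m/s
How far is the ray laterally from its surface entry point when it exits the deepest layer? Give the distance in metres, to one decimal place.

7.5 m

Ray parameter p = sin 7.3° / 544 m/s = 2.3357e-04 s/m.
Layer 1: θ = 7.30°; offset = 10.6·tan 7.30° = 1.358 m.
Layer 2: sin θ = p·635 = 0.1483 → θ = 8.53°; offset = 20.5·tan 8.53° = 3.075 m.
Layer 3: sin θ = p·783 = 0.1829 → θ = 10.54°; offset = 16.3·tan 10.54° = 3.032 m.
Summing the layer offsets gives 7.465 m.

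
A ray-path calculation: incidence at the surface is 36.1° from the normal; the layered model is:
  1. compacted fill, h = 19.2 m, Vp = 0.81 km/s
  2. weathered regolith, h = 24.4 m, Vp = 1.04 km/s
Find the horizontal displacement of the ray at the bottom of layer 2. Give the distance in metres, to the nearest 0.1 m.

Apply Snell's law at each interface; in layer i the horizontal offset is hᵢ·tan θᵢ.
Layer 1: θ = 36.10°; offset = 19.2·tan 36.10° = 14.001 m.
Layer 2: sin θ = 1.04·sin 36.1°/0.81 = 0.7565, θ = 49.16°; offset = 24.4·tan 49.16° = 28.224 m.
Summing the layer offsets gives 42.225 m.

42.2 m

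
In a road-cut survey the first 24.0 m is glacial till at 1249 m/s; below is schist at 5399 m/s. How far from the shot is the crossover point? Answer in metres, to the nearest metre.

61 m

x_cross = 2h·√((V₂+V₁)/(V₂−V₁)).
(V₂+V₁)/(V₂−V₁) = (5399+1249)/(5399−1249) = 1.6019; √ = 1.2657.
x_cross = 2·24.0·1.2657 = 60.75 m.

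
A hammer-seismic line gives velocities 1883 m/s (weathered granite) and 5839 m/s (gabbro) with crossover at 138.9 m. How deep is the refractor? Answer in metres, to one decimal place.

49.7 m

h = (x_cross/2)·√((V₂−V₁)/(V₂+V₁)).
(V₂−V₁)/(V₂+V₁) = (5839−1883)/(5839+1883) = 0.5123; √ = 0.7158.
h = (138.9/2)·0.7158 = 49.71 m.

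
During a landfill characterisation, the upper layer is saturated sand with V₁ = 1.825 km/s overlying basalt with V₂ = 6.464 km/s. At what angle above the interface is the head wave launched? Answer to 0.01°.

73.60°

Critical incidence: sin θ_c = V₁/V₂ = 1.825/6.464 = 0.2823.
θ_c = arcsin 0.2823 = 16.40°.
Measured from the interface: 90° − 16.40° = 73.60°.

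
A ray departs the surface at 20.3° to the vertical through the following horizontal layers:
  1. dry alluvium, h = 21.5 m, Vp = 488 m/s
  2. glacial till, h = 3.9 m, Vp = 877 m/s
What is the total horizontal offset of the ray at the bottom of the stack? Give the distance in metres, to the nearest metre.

11 m

Apply Snell's law at each interface; in layer i the horizontal offset is hᵢ·tan θᵢ.
Layer 1: θ = 20.30°; offset = 21.5·tan 20.30° = 7.953 m.
Layer 2: sin θ = 877·sin 20.3°/488 = 0.6235, θ = 38.57°; offset = 3.9·tan 38.57° = 3.110 m.
Σ offsets = 11.063 m.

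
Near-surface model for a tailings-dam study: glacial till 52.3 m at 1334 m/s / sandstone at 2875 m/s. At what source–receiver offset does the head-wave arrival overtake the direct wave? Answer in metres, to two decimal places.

x_cross = 2h·√((V₂+V₁)/(V₂−V₁)).
(V₂+V₁)/(V₂−V₁) = (2875+1334)/(2875−1334) = 2.7313; √ = 1.6527.
x_cross = 2·52.3·1.6527 = 172.87 m.

172.87 m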